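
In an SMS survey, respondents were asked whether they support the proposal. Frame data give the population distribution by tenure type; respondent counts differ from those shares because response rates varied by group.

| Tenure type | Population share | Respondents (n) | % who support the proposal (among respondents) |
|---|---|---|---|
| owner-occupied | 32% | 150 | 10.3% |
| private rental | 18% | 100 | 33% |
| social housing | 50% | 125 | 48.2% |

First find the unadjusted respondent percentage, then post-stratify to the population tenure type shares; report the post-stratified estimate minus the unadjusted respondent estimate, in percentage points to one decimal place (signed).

+4.3 percentage points

Naive respondent-only estimate (weights = respondent counts):
  (150/375)×10.3 + (100/375)×33 + (125/375)×48.2 = 28.9867%
Post-stratifying to population shares instead:
  0.32×10.3 + 0.18×33 + 0.5×48.2 = 33.336%
Difference = 33.336 − 28.9867 = 4.3493 pp.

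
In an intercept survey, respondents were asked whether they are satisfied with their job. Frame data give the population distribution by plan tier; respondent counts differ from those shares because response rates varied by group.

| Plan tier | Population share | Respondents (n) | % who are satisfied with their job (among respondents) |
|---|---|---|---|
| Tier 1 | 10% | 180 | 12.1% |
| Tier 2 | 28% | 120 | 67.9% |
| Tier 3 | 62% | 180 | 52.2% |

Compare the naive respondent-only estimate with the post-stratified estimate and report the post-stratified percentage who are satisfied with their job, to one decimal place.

52.6%

Without adjustment, the pooled respondent share is:
  (180/480)×12.1 + (120/480)×67.9 + (180/480)×52.2 = 41.0875%
Post-stratifying to population shares instead:
  0.1×12.1 + 0.28×67.9 + 0.62×52.2 = 52.586%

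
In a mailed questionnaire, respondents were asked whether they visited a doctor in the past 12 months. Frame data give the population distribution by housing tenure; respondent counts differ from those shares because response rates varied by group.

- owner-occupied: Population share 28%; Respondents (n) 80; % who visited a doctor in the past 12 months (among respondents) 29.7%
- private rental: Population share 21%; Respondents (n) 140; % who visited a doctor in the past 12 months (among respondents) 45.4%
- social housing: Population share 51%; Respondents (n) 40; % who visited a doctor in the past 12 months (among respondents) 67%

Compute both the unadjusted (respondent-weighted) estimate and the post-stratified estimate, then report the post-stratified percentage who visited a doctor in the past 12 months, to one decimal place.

Naive respondent-only estimate (weights = respondent counts):
  (80/260)×29.7 + (140/260)×45.4 + (40/260)×67 = 43.8923%
Reweighting by population housing tenure shares:
  0.28×29.7 + 0.21×45.4 + 0.51×67 = 52.02%

52.0%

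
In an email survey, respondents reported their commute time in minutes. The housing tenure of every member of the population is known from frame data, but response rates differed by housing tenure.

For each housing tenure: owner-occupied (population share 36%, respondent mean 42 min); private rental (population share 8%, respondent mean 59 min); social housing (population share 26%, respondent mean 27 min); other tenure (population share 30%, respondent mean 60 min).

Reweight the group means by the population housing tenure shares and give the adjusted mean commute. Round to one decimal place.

44.9

Weight each group's respondent value by its population share:
  owner-occupied: 0.36 × 42 = 15.12
  private rental: 0.08 × 59 = 4.72
  social housing: 0.26 × 27 = 7.02
  other tenure: 0.3 × 60 = 18
Post-stratified estimate = 44.86 → 44.9.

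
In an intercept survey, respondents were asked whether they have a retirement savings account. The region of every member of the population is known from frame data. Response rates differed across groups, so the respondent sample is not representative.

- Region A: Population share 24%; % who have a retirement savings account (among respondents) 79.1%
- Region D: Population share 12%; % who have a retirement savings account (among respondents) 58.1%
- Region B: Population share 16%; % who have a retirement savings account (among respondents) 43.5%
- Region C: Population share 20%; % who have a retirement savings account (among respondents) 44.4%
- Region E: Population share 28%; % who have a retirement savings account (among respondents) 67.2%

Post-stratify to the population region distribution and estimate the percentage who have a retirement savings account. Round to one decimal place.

60.6%

Reweight to the known region distribution:
  Region A: 0.24 × 79.1 = 18.984
  Region D: 0.12 × 58.1 = 6.972
  Region B: 0.16 × 43.5 = 6.96
  Region C: 0.2 × 44.4 = 8.88
  Region E: 0.28 × 67.2 = 18.816
Post-stratified estimate = 60.612 → 60.6%.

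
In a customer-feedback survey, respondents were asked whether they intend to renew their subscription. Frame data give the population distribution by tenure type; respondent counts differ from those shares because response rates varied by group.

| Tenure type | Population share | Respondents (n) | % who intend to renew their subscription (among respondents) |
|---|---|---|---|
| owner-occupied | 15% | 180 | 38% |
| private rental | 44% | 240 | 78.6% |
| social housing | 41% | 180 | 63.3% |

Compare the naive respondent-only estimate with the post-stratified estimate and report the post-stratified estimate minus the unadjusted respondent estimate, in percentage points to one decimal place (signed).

+4.4 percentage points

Unadjusted (pooled respondent) estimate weights by respondent counts:
  (180/600)×38 + (240/600)×78.6 + (180/600)×63.3 = 61.83%
Post-stratified estimate weights by population shares:
  0.15×38 + 0.44×78.6 + 0.41×63.3 = 66.237%
Difference = 66.237 − 61.83 = 4.407 pp.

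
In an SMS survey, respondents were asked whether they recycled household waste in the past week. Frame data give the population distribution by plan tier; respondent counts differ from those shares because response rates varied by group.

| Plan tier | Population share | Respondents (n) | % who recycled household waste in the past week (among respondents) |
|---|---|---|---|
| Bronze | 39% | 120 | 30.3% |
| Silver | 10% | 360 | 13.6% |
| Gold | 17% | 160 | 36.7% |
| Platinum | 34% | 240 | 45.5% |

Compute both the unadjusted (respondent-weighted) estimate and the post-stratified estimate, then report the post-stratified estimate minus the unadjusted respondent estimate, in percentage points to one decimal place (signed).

Unadjusted (pooled respondent) estimate weights by respondent counts:
  (120/880)×30.3 + (360/880)×13.6 + (160/880)×36.7 + (240/880)×45.5 = 28.7773%
Post-stratified estimate weights by population shares:
  0.39×30.3 + 0.1×13.6 + 0.17×36.7 + 0.34×45.5 = 34.886%
Difference = 34.886 − 28.7773 = 6.1087 pp.

+6.1 percentage points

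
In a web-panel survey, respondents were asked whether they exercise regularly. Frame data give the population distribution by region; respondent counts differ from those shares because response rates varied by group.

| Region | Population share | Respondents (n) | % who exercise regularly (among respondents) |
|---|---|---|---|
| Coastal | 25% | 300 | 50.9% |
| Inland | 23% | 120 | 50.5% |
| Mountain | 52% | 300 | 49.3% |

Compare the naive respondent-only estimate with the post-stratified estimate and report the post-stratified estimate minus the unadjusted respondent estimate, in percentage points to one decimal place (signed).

Without adjustment, the pooled respondent share is:
  (300/720)×50.9 + (120/720)×50.5 + (300/720)×49.3 = 50.1667%
Post-stratified estimate weights by population shares:
  0.25×50.9 + 0.23×50.5 + 0.52×49.3 = 49.976%
Difference = 49.976 − 50.1667 = -0.1907 pp.

-0.2 percentage points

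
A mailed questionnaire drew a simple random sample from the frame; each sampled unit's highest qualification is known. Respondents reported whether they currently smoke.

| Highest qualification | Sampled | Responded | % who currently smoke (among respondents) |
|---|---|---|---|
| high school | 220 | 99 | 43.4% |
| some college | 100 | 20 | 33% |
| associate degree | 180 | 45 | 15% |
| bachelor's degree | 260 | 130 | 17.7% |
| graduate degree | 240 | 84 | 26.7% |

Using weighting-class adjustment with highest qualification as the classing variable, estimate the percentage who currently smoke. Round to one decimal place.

Response rates by class: high school 99/220 = 45%, some college 20/100 = 20%, associate degree 45/180 = 25%, bachelor's degree 130/260 = 50%, graduate degree 84/240 = 35%.
With weight = n_sampled/n_responded per class, the weighted class total is n_sampled:
  high school: 220 × 43.4 = 9548
  some college: 100 × 33 = 3300
  associate degree: 180 × 15 = 2700
  bachelor's degree: 260 × 17.7 = 4602
  graduate degree: 240 × 26.7 = 6408
Adjusted estimate = 26,558 / 1,000 = 26.558 → 26.6%.

26.6%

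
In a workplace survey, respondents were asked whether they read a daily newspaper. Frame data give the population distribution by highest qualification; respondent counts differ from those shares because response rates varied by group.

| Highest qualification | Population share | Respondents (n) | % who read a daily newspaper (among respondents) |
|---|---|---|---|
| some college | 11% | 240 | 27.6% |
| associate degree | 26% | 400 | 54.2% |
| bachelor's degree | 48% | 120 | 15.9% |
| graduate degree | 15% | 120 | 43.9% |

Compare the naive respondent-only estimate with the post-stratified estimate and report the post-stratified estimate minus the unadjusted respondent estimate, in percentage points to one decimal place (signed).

Without adjustment, the pooled respondent share is:
  (240/880)×27.6 + (400/880)×54.2 + (120/880)×15.9 + (120/880)×43.9 = 40.3182%
Post-stratifying to population shares instead:
  0.11×27.6 + 0.26×54.2 + 0.48×15.9 + 0.15×43.9 = 31.345%
Difference = 31.345 − 40.3182 = -8.9732 pp.

-9.0 percentage points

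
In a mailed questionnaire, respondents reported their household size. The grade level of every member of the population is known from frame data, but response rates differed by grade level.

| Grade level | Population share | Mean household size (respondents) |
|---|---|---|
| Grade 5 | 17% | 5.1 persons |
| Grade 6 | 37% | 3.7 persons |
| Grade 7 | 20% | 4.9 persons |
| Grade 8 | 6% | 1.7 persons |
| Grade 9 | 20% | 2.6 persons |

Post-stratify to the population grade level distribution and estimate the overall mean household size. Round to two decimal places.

Post-stratification weights by population share, not respondent share:
  Grade 5: 0.17 × 5.1 = 0.867
  Grade 6: 0.37 × 3.7 = 1.369
  Grade 7: 0.2 × 4.9 = 0.98
  Grade 8: 0.06 × 1.7 = 0.102
  Grade 9: 0.2 × 2.6 = 0.52
Post-stratified estimate = 3.838 → 3.84.

3.84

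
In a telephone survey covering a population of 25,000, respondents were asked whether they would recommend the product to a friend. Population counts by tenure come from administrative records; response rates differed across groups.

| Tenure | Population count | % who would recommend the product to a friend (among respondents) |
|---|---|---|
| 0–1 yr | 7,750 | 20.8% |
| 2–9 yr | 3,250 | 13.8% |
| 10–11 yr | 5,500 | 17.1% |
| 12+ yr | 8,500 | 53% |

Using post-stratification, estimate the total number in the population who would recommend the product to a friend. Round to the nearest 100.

Estimated count per cell = population count × respondent percentage:
  0–1 yr: 7,750 × 20.8% = 1612
  2–9 yr: 3,250 × 13.8% = 448.5
  10–11 yr: 5,500 × 17.1% = 940.5
  12+ yr: 8,500 × 53% = 4505
Estimated total = 7506 → 7,500.

7,500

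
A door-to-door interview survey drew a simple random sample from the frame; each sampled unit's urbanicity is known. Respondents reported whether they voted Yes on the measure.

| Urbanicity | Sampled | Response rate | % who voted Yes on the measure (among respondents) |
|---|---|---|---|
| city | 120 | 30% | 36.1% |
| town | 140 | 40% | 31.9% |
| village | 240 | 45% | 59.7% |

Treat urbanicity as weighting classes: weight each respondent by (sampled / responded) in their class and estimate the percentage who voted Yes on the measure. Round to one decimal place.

46.3%

Inverse-response-rate weighting restores each class to its sampled count, so class totals weight by n_sampled:
  city: 120 × 36.1 = 4332
  town: 140 × 31.9 = 4466
  village: 240 × 59.7 = 14,328
Adjusted estimate = 23,126 / 500 = 46.252 → 46.3%.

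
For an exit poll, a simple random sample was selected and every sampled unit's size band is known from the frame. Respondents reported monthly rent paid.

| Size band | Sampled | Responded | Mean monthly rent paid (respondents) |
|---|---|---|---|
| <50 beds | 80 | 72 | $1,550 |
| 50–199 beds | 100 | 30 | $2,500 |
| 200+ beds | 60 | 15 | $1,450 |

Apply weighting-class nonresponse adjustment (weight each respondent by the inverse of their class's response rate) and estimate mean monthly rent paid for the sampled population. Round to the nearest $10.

$1,920

Class response rates: <50 beds 72/80 = 90%, 50–199 beds 30/100 = 30%, 200+ beds 15/60 = 25%.
Weighting each respondent by the inverse class response rate inflates each class back to its sampled size, so the class weight is n_sampled:
  <50 beds: 80 × 1550 = 124,000
  50–199 beds: 100 × 2500 = 250,000
  200+ beds: 60 × 1450 = 87,000
Adjusted estimate = 461,000 / 240 = 1920.83 → $1,920.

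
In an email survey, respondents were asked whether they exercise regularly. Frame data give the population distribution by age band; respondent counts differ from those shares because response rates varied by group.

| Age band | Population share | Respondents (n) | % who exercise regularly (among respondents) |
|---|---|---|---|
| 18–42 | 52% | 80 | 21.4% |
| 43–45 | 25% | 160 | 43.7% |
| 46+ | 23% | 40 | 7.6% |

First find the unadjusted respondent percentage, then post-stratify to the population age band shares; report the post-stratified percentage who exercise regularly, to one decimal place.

Naive respondent-only estimate (weights = respondent counts):
  (80/280)×21.4 + (160/280)×43.7 + (40/280)×7.6 = 32.1714%
Reweighting by population age band shares:
  0.52×21.4 + 0.25×43.7 + 0.23×7.6 = 23.801%

23.8%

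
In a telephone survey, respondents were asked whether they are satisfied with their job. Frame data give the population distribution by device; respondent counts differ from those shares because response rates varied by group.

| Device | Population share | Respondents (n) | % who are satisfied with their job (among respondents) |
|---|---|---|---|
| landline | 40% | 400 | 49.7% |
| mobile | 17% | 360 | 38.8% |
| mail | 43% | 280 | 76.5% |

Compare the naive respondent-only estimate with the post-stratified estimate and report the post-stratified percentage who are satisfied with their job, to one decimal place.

Naive respondent-only estimate (weights = respondent counts):
  (400/1040)×49.7 + (360/1040)×38.8 + (280/1040)×76.5 = 53.1423%
Post-stratifying to population shares instead:
  0.4×49.7 + 0.17×38.8 + 0.43×76.5 = 59.371%

59.4%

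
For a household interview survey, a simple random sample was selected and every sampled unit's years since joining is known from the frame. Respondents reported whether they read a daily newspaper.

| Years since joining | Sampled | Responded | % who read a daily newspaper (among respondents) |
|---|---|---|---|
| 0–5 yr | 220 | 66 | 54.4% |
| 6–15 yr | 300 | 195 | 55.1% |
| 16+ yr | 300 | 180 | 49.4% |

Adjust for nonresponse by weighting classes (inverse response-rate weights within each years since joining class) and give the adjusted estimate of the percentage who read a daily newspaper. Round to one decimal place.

52.8%

Response rates by class: 0–5 yr 66/220 = 30%, 6–15 yr 195/300 = 65%, 16+ yr 180/300 = 60%.
Weighting each respondent by the inverse class response rate inflates each class back to its sampled size, so the class weight is n_sampled:
  0–5 yr: 220 × 54.4 = 11,968
  6–15 yr: 300 × 55.1 = 16,530
  16+ yr: 300 × 49.4 = 14,820
Adjusted estimate = 43,318 / 820 = 52.8268 → 52.8%.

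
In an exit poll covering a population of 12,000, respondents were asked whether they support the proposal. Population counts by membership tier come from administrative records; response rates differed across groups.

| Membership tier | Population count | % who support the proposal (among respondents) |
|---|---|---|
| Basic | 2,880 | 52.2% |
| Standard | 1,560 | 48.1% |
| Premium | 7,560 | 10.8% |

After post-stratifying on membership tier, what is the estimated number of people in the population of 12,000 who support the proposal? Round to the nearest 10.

Estimated count per cell = population count × respondent percentage:
  Basic: 2,880 × 52.2% = 1503.36
  Standard: 1,560 × 48.1% = 750.36
  Premium: 7,560 × 10.8% = 816.48
Estimated total = 3070.2 → 3,070.

3,070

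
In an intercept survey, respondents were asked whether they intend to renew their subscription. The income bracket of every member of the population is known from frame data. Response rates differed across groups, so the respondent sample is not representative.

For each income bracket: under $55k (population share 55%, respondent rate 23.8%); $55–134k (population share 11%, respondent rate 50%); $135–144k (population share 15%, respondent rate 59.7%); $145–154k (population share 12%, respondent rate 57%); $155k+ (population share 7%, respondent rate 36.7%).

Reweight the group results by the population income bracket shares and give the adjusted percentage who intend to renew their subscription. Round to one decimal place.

37.0%

Post-stratification weights by population share, not respondent share:
  under $55k: 0.55 × 23.8 = 13.09
  $55–134k: 0.11 × 50 = 5.5
  $135–144k: 0.15 × 59.7 = 8.955
  $145–154k: 0.12 × 57 = 6.84
  $155k+: 0.07 × 36.7 = 2.569
Post-stratified estimate = 36.954 → 37.0%.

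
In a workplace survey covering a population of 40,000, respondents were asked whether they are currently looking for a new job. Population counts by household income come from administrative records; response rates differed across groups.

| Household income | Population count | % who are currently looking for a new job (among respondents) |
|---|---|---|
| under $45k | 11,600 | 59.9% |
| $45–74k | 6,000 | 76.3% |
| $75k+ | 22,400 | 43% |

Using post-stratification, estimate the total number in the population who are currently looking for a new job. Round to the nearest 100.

Apply each group's respondent rate to its population count:
  under $45k: 11,600 × 59.9% = 6948.4
  $45–74k: 6,000 × 76.3% = 4578
  $75k+: 22,400 × 43% = 9632
Estimated total = 21158.4 → 21,200.

21,200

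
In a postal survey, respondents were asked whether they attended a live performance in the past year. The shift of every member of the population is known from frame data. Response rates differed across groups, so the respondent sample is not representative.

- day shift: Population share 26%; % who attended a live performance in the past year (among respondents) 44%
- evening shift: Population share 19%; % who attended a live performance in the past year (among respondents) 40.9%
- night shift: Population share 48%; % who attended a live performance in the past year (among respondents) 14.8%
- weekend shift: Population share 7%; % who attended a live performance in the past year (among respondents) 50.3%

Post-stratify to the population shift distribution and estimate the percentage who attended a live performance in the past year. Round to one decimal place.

29.8%

Weight each group's respondent value by its population share:
  day shift: 0.26 × 44 = 11.44
  evening shift: 0.19 × 40.9 = 7.771
  night shift: 0.48 × 14.8 = 7.104
  weekend shift: 0.07 × 50.3 = 3.521
Post-stratified estimate = 29.836 → 29.8%.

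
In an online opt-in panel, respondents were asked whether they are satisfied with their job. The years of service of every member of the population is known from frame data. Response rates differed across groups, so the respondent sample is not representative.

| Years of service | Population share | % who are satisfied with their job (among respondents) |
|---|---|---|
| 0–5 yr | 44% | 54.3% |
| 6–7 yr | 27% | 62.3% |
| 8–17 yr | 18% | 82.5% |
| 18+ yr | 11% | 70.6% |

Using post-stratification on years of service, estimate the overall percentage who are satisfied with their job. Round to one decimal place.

Weight each group's respondent value by its population share:
  0–5 yr: 0.44 × 54.3 = 23.892
  6–7 yr: 0.27 × 62.3 = 16.821
  8–17 yr: 0.18 × 82.5 = 14.85
  18+ yr: 0.11 × 70.6 = 7.766
Post-stratified estimate = 63.329 → 63.3%.

63.3%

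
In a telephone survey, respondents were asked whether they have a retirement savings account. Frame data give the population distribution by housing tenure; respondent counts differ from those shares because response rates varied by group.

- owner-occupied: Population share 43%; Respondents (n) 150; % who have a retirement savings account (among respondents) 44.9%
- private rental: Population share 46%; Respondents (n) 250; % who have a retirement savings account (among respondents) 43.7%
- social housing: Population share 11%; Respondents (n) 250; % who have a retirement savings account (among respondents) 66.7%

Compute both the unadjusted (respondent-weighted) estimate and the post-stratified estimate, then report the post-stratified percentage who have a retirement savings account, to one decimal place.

Without adjustment, the pooled respondent share is:
  (150/650)×44.9 + (250/650)×43.7 + (250/650)×66.7 = 52.8231%
Reweighting by population housing tenure shares:
  0.43×44.9 + 0.46×43.7 + 0.11×66.7 = 46.746%

46.7%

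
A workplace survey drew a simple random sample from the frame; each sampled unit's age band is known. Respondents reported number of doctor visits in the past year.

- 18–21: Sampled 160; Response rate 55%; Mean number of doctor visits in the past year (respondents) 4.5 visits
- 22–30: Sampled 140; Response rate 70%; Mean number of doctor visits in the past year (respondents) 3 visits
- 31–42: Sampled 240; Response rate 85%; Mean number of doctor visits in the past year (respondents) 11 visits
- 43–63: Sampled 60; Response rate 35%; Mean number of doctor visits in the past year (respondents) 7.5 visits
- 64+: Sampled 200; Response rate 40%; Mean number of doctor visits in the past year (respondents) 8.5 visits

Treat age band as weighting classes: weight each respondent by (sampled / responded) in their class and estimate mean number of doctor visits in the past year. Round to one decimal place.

With weight = n_sampled/n_responded per class, the weighted class total is n_sampled:
  18–21: 160 × 4.5 = 720
  22–30: 140 × 3 = 420
  31–42: 240 × 11 = 2640
  43–63: 60 × 7.5 = 450
  64+: 200 × 8.5 = 1700
Adjusted estimate = 5930 / 800 = 7.4125 → 7.4.

7.4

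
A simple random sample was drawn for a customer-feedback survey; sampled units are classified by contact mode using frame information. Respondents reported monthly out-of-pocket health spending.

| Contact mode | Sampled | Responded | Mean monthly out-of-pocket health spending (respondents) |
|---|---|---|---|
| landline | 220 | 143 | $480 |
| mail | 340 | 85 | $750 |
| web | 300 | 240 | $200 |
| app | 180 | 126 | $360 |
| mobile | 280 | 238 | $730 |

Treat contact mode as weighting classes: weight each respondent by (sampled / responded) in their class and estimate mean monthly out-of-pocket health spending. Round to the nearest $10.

$520

Response rates by class: landline 143/220 = 65%, mail 85/340 = 25%, web 240/300 = 80%, app 126/180 = 70%, mobile 238/280 = 85%.
Weighting each respondent by the inverse class response rate inflates each class back to its sampled size, so the class weight is n_sampled:
  landline: 220 × 480 = 105,600
  mail: 340 × 750 = 255,000
  web: 300 × 200 = 60,000
  app: 180 × 360 = 64,800
  mobile: 280 × 730 = 204,400
Adjusted estimate = 689,800 / 1,320 = 522.576 → $520.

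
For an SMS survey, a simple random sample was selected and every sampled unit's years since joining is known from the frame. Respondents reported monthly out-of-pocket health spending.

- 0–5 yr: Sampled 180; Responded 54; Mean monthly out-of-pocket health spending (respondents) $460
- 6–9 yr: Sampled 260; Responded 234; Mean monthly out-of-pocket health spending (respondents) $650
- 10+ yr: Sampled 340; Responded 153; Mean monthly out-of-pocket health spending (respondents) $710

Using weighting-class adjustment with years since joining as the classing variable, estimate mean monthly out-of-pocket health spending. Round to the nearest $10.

$630

Response rates by class: 0–5 yr 54/180 = 30%, 6–9 yr 234/260 = 90%, 10+ yr 153/340 = 45%.
Inverse-response-rate weighting restores each class to its sampled count, so class totals weight by n_sampled:
  0–5 yr: 180 × 460 = 82,800
  6–9 yr: 260 × 650 = 169,000
  10+ yr: 340 × 710 = 241,400
Adjusted estimate = 493,200 / 780 = 632.308 → $630.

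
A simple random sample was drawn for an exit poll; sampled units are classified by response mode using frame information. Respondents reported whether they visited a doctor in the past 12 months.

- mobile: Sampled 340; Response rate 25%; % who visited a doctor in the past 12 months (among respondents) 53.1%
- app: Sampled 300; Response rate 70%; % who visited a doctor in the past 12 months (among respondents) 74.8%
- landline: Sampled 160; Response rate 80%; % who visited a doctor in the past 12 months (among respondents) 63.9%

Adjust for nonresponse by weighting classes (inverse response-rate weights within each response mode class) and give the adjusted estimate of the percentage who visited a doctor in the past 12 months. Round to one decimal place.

63.4%

Inverse-response-rate weighting restores each class to its sampled count, so class totals weight by n_sampled:
  mobile: 340 × 53.1 = 18,054
  app: 300 × 74.8 = 22,440
  landline: 160 × 63.9 = 10,224
Adjusted estimate = 50,718 / 800 = 63.3975 → 63.4%.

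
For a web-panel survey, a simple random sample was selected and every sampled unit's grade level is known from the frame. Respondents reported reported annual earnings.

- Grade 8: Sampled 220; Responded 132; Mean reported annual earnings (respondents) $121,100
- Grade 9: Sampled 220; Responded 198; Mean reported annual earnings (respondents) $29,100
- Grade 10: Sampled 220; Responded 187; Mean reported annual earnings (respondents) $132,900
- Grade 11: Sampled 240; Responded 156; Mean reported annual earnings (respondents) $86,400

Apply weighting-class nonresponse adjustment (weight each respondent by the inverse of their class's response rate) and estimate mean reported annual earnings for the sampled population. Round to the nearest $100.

Response rates by class: Grade 8 132/220 = 60%, Grade 9 198/220 = 90%, Grade 10 187/220 = 85%, Grade 11 156/240 = 65%.
Inverse-response-rate weighting restores each class to its sampled count, so class totals weight by n_sampled:
  Grade 8: 220 × 121,100 = 26,642,000
  Grade 9: 220 × 29,100 = 6,402,000
  Grade 10: 220 × 132,900 = 29,238,000
  Grade 11: 240 × 86,400 = 20,736,000
Adjusted estimate = 83,018,000 / 900 = 92242.2 → $92,200.

$92,200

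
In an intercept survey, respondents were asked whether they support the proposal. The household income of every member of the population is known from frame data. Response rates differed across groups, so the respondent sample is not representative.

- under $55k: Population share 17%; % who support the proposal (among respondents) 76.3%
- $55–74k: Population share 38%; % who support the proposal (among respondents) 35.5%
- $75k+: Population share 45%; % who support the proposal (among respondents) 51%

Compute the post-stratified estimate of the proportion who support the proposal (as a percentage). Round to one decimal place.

Weight each group's respondent value by its population share:
  under $55k: 0.17 × 76.3 = 12.971
  $55–74k: 0.38 × 35.5 = 13.49
  $75k+: 0.45 × 51 = 22.95
Post-stratified estimate = 49.411 → 49.4%.

49.4%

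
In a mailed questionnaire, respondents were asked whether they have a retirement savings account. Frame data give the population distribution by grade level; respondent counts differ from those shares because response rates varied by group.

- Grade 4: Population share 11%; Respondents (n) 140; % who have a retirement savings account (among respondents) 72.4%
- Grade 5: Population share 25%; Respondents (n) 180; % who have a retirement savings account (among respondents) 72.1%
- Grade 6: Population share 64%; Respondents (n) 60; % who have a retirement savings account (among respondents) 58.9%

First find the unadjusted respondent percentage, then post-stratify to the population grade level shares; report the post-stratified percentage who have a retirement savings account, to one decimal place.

63.7%

Without adjustment, the pooled respondent share is:
  (140/380)×72.4 + (180/380)×72.1 + (60/380)×58.9 = 70.1263%
Post-stratifying to population shares instead:
  0.11×72.4 + 0.25×72.1 + 0.64×58.9 = 63.685%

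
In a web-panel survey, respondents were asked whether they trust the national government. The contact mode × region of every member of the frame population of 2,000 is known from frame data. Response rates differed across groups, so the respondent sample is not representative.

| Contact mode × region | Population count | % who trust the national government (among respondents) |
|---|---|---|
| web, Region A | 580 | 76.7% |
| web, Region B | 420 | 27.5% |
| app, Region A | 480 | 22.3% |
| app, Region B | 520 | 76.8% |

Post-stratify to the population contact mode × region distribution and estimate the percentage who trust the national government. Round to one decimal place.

53.3%

Weight each group's respondent value by its population share:
  web, Region A: (580/2,000) × 76.7 = 22.243
  web, Region B: (420/2,000) × 27.5 = 5.775
  app, Region A: (480/2,000) × 22.3 = 5.352
  app, Region B: (520/2,000) × 76.8 = 19.968
Post-stratified estimate = 53.338 → 53.3%.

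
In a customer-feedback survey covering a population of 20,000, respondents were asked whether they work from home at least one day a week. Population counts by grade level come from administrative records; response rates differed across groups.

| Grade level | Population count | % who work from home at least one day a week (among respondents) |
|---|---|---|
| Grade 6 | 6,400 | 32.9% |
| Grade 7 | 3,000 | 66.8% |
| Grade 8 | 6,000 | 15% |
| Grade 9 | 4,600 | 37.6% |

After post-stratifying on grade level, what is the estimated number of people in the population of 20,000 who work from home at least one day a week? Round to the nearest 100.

6,700

Apply each group's respondent rate to its population count:
  Grade 6: 6,400 × 32.9% = 2105.6
  Grade 7: 3,000 × 66.8% = 2004
  Grade 8: 6,000 × 15% = 900
  Grade 9: 4,600 × 37.6% = 1729.6
Estimated total = 6739.2 → 6,700.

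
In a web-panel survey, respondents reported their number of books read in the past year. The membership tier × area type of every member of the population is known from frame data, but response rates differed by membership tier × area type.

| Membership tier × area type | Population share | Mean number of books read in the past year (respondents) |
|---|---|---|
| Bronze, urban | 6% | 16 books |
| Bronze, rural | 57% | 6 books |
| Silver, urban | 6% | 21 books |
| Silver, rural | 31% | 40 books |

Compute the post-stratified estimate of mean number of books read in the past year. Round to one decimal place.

Post-stratification weights by population share, not respondent share:
  Bronze, urban: 0.06 × 16 = 0.96
  Bronze, rural: 0.57 × 6 = 3.42
  Silver, urban: 0.06 × 21 = 1.26
  Silver, rural: 0.31 × 40 = 12.4
Post-stratified estimate = 18.04 → 18.0.

18.0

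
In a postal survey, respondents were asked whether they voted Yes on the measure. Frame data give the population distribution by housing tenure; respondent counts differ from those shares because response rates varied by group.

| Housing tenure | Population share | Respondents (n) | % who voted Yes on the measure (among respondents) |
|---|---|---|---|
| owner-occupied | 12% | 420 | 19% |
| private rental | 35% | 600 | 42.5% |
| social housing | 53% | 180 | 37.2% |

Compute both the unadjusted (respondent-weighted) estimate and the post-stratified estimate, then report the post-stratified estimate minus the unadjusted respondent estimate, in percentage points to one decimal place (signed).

Unadjusted (pooled respondent) estimate weights by respondent counts:
  (420/1200)×19 + (600/1200)×42.5 + (180/1200)×37.2 = 33.48%
Post-stratifying to population shares instead:
  0.12×19 + 0.35×42.5 + 0.53×37.2 = 36.871%
Difference = 36.871 − 33.48 = 3.391 pp.

+3.4 percentage points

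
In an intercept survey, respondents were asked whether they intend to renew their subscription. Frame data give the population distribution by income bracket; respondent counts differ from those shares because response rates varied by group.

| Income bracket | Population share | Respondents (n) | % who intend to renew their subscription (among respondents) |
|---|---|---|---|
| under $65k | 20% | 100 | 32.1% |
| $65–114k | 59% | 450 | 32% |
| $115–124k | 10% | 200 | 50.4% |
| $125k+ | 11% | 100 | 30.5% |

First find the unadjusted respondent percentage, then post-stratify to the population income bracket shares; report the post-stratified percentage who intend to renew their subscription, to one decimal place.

Without adjustment, the pooled respondent share is:
  (100/850)×32.1 + (450/850)×32 + (200/850)×50.4 + (100/850)×30.5 = 36.1647%
Post-stratified estimate weights by population shares:
  0.2×32.1 + 0.59×32 + 0.1×50.4 + 0.11×30.5 = 33.695%

33.7%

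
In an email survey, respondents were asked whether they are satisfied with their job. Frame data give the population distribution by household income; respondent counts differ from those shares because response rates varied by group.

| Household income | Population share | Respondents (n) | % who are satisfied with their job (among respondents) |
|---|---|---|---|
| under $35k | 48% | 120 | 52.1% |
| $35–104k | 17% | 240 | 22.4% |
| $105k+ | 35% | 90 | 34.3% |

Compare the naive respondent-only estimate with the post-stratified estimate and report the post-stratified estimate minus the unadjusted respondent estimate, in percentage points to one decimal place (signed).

Naive respondent-only estimate (weights = respondent counts):
  (120/450)×52.1 + (240/450)×22.4 + (90/450)×34.3 = 32.7%
Reweighting by population household income shares:
  0.48×52.1 + 0.17×22.4 + 0.35×34.3 = 40.821%
Difference = 40.821 − 32.7 = 8.121 pp.

+8.1 percentage points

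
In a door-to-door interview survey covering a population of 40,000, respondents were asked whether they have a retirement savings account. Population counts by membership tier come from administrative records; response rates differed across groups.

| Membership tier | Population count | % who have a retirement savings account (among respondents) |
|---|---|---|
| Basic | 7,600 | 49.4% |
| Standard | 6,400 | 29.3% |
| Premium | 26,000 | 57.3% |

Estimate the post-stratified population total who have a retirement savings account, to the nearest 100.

20,500

Apply each group's respondent rate to its population count:
  Basic: 7,600 × 49.4% = 3754.4
  Standard: 6,400 × 29.3% = 1875.2
  Premium: 26,000 × 57.3% = 14,898
Estimated total = 20527.6 → 20,500.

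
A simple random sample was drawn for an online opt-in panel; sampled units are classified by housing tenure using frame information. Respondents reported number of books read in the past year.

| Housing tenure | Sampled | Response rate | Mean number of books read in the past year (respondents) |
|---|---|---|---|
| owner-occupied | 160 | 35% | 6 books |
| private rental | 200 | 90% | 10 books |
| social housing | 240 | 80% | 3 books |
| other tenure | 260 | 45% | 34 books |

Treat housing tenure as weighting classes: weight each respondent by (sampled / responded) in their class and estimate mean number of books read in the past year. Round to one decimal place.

14.6

Weighting each respondent by the inverse class response rate inflates each class back to its sampled size, so the class weight is n_sampled:
  owner-occupied: 160 × 6 = 960
  private rental: 200 × 10 = 2000
  social housing: 240 × 3 = 720
  other tenure: 260 × 34 = 8840
Adjusted estimate = 12,520 / 860 = 14.5581 → 14.6.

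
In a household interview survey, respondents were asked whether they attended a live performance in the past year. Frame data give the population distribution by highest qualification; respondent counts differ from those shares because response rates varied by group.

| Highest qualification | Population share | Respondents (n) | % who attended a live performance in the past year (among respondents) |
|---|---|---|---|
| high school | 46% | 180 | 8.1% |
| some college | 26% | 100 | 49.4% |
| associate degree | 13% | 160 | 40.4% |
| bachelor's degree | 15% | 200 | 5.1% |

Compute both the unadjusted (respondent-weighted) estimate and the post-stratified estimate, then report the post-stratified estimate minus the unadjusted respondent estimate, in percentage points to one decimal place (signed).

Without adjustment, the pooled respondent share is:
  (180/640)×8.1 + (100/640)×49.4 + (160/640)×40.4 + (200/640)×5.1 = 21.6906%
Reweighting by population highest qualification shares:
  0.46×8.1 + 0.26×49.4 + 0.13×40.4 + 0.15×5.1 = 22.587%
Difference = 22.587 − 21.6906 = 0.8964 pp.

+0.9 percentage points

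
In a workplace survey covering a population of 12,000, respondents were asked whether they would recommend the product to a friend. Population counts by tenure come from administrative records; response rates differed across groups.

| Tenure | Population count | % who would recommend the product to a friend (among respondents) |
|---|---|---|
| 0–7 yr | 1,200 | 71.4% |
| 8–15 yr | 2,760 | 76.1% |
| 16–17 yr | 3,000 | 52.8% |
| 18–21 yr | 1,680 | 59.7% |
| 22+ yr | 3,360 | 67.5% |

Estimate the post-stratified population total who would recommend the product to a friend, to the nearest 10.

Estimated count per cell = population count × respondent percentage:
  0–7 yr: 1,200 × 71.4% = 856.8
  8–15 yr: 2,760 × 76.1% = 2100.36
  16–17 yr: 3,000 × 52.8% = 1584
  18–21 yr: 1,680 × 59.7% = 1002.96
  22+ yr: 3,360 × 67.5% = 2268
Estimated total = 7812.12 → 7,810.

7,810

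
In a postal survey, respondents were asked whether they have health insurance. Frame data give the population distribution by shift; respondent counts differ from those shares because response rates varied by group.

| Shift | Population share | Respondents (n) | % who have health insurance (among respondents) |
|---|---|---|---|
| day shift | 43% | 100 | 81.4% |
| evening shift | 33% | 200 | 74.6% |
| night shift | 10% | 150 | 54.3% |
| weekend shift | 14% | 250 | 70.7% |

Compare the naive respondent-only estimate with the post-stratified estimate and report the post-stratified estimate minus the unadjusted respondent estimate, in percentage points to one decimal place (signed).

Naive respondent-only estimate (weights = respondent counts):
  (100/700)×81.4 + (200/700)×74.6 + (150/700)×54.3 + (250/700)×70.7 = 69.8286%
Post-stratified estimate weights by population shares:
  0.43×81.4 + 0.33×74.6 + 0.1×54.3 + 0.14×70.7 = 74.948%
Difference = 74.948 − 69.8286 = 5.1194 pp.

+5.1 percentage points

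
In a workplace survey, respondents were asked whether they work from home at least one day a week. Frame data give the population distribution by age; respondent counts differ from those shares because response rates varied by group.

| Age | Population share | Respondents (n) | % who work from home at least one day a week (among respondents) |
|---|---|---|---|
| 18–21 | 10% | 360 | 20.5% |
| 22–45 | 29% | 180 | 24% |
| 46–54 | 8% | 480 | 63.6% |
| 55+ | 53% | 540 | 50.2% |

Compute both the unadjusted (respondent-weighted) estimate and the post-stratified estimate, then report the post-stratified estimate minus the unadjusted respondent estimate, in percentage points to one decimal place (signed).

-3.7 percentage points

Unadjusted (pooled respondent) estimate weights by respondent counts:
  (360/1560)×20.5 + (180/1560)×24 + (480/1560)×63.6 + (540/1560)×50.2 = 44.4462%
Post-stratifying to population shares instead:
  0.1×20.5 + 0.29×24 + 0.08×63.6 + 0.53×50.2 = 40.704%
Difference = 40.704 − 44.4462 = -3.7422 pp.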